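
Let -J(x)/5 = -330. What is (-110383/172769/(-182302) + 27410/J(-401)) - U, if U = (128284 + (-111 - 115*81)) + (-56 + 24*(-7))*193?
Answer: -392931565978533467/5196862149270 ≈ -75609.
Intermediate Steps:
J(x) = 1650 (J(x) = -5*(-330) = 1650)
U = 75626 (U = (128284 + (-111 - 9315)) + (-56 - 168)*193 = (128284 - 9426) - 224*193 = 118858 - 43232 = 75626)
(-110383/172769/(-182302) + 27410/J(-401)) - U = (-110383/172769/(-182302) + 27410/1650) - 1*75626 = (-110383*1/172769*(-1/182302) + 27410*(1/1650)) - 75626 = (-110383/172769*(-1/182302) + 2741/165) - 75626 = (110383/31496134238 + 2741/165) - 75626 = 86330922159553/5196862149270 - 75626 = -392931565978533467/5196862149270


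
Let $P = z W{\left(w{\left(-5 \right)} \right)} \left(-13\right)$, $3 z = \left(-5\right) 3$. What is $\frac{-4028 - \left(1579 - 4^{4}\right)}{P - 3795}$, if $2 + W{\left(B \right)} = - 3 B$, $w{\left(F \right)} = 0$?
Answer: $\frac{5351}{3925} \approx 1.3633$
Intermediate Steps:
$W{\left(B \right)} = -2 - 3 B$
$z = -5$ ($z = \frac{\left(-5\right) 3}{3} = \frac{1}{3} \left(-15\right) = -5$)
$P = -130$ ($P = - 5 \left(-2 - 0\right) \left(-13\right) = - 5 \left(-2 + 0\right) \left(-13\right) = \left(-5\right) \left(-2\right) \left(-13\right) = 10 \left(-13\right) = -130$)
$\frac{-4028 - \left(1579 - 4^{4}\right)}{P - 3795} = \frac{-4028 - \left(1579 - 4^{4}\right)}{-130 - 3795} = \frac{-4028 + \left(256 - 1579\right)}{-3925} = \left(-4028 - 1323\right) \left(- \frac{1}{3925}\right) = \left(-5351\right) \left(- \frac{1}{3925}\right) = \frac{5351}{3925}$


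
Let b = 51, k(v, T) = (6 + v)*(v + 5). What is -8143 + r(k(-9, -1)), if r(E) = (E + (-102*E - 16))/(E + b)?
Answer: -514237/63 ≈ -8162.5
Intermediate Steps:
k(v, T) = (5 + v)*(6 + v) (k(v, T) = (6 + v)*(5 + v) = (5 + v)*(6 + v))
r(E) = (-16 - 101*E)/(51 + E) (r(E) = (E + (-102*E - 16))/(E + 51) = (E + (-16 - 102*E))/(51 + E) = (-16 - 101*E)/(51 + E))
-8143 + r(k(-9, -1)) = -8143 + (-16 - 101*(30 + (-9)² + 11*(-9)))/(51 + (30 + (-9)² + 11*(-9))) = -8143 + (-16 - 101*(30 + 81 - 99))/(51 + (30 + 81 - 99)) = -8143 + (-16 - 101*12)/(51 + 12) = -8143 + (-16 - 1212)/63 = -8143 + (1/63)*(-1228) = -8143 - 1228/63 = -514237/63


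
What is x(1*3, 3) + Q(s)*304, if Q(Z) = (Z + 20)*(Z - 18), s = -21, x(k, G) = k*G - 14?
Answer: 11851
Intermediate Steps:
x(k, G) = -14 + G*k (x(k, G) = G*k - 14 = -14 + G*k)
Q(Z) = (-18 + Z)*(20 + Z) (Q(Z) = (20 + Z)*(-18 + Z) = (-18 + Z)*(20 + Z))
x(1*3, 3) + Q(s)*304 = (-14 + 3*(1*3)) + (-360 + (-21)² + 2*(-21))*304 = (-14 + 3*3) + (-360 + 441 - 42)*304 = (-14 + 9) + 39*304 = -5 + 11856 = 11851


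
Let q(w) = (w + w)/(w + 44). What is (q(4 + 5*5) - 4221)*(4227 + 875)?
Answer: -1571798650/73 ≈ -2.1531e+7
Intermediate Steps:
q(w) = 2*w/(44 + w) (q(w) = (2*w)/(44 + w) = 2*w/(44 + w))
(q(4 + 5*5) - 4221)*(4227 + 875) = (2*(4 + 5*5)/(44 + (4 + 5*5)) - 4221)*(4227 + 875) = (2*(4 + 25)/(44 + (4 + 25)) - 4221)*5102 = (2*29/(44 + 29) - 4221)*5102 = (2*29/73 - 4221)*5102 = (2*29*(1/73) - 4221)*5102 = (58/73 - 4221)*5102 = -308075/73*5102 = -1571798650/73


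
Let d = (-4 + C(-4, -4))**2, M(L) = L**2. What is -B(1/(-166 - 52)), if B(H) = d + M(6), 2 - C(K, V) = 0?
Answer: -40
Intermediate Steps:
C(K, V) = 2 (C(K, V) = 2 - 1*0 = 2 + 0 = 2)
d = 4 (d = (-4 + 2)**2 = (-2)**2 = 4)
B(H) = 40 (B(H) = 4 + 6**2 = 4 + 36 = 40)
-B(1/(-166 - 52)) = -1*40 = -40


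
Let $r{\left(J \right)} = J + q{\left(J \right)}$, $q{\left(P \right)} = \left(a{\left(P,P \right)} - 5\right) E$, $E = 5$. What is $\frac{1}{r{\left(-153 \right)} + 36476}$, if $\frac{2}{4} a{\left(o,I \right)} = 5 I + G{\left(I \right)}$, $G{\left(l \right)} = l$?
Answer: $\frac{1}{27118} \approx 3.6876 \cdot 10^{-5}$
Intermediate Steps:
$a{\left(o,I \right)} = 12 I$ ($a{\left(o,I \right)} = 2 \left(5 I + I\right) = 2 \cdot 6 I = 12 I$)
$q{\left(P \right)} = -25 + 60 P$ ($q{\left(P \right)} = \left(12 P - 5\right) 5 = \left(-5 + 12 P\right) 5 = -25 + 60 P$)
$r{\left(J \right)} = -25 + 61 J$ ($r{\left(J \right)} = J + \left(-25 + 60 J\right) = -25 + 61 J$)
$\frac{1}{r{\left(-153 \right)} + 36476} = \frac{1}{\left(-25 + 61 \left(-153\right)\right) + 36476} = \frac{1}{\left(-25 - 9333\right) + 36476} = \frac{1}{-9358 + 36476} = \frac{1}{27118}$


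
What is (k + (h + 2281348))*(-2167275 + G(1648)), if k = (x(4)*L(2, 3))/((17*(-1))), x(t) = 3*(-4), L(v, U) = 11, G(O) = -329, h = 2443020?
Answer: -174089788686352/17 ≈ -1.0241e+13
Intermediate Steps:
x(t) = -12
k = 132/17 (k = (-12*11)/((17*(-1))) = -132/(-17) = -132*(-1/17) = 132/17 ≈ 7.7647)
(k + (h + 2281348))*(-2167275 + G(1648)) = (132/17 + (2443020 + 2281348))*(-2167275 - 329) = (132/17 + 4724368)*(-2167604) = (80314388/17)*(-2167604) = -174089788686352/17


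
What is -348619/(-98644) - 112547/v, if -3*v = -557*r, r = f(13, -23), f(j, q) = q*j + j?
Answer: 3416998567/604391788 ≈ 5.6536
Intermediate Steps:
f(j, q) = j + j*q (f(j, q) = j*q + j = j + j*q)
r = -286 (r = 13*(1 - 23) = 13*(-22) = -286)
v = -159302/3 (v = -(-557)*(-286)/3 = -1/3*159302 = -159302/3 ≈ -53101.)
-348619/(-98644) - 112547/v = -348619/(-98644) - 112547/(-159302/3) = -348619*(-1/98644) - 112547*(-3/159302) = 348619/98644 + 337641/159302 = 3416998567/604391788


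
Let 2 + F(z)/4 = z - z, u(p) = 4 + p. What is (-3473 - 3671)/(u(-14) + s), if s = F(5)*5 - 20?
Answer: 3572/35 ≈ 102.06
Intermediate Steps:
F(z) = -8 (F(z) = -8 + 4*(z - z) = -8 + 4*0 = -8 + 0 = -8)
s = -60 (s = -8*5 - 20 = -40 - 20 = -60)
(-3473 - 3671)/(u(-14) + s) = (-3473 - 3671)/((4 - 14) - 60) = -7144/(-10 - 60) = -7144/(-70) = -7144*(-1/70) = 3572/35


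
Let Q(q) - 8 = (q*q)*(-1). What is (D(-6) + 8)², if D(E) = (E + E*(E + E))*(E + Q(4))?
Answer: 839056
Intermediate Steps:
Q(q) = 8 - q² (Q(q) = 8 + (q*q)*(-1) = 8 + q²*(-1) = 8 - q²)
D(E) = (-8 + E)*(E + 2*E²) (D(E) = (E + E*(E + E))*(E + (8 - 1*4²)) = (E + E*(2*E))*(E + (8 - 1*16)) = (E + 2*E²)*(E + (8 - 16)) = (E + 2*E²)*(E - 8) = (E + 2*E²)*(-8 + E) = (-8 + E)*(E + 2*E²))
(D(-6) + 8)² = (-6*(-8 - 15*(-6) + 2*(-6)²) + 8)² = (-6*(-8 + 90 + 2*36) + 8)² = (-6*(-8 + 90 + 72) + 8)² = (-6*154 + 8)² = (-924 + 8)² = (-916)² = 839056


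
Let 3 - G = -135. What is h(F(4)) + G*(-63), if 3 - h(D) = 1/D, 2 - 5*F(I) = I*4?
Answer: -121669/14 ≈ -8690.6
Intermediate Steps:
F(I) = 2/5 - 4*I/5 (F(I) = 2/5 - I*4/5 = 2/5 - 4*I/5)
h(D) = 3 - 1/D
G = 138 (G = 3 - 1*(-135) = 3 + 135 = 138)
h(F(4)) + G*(-63) = (3 - 1/(2/5 - 4/5*4)) + 138*(-63) = (3 - 1/(2/5 - 16/5)) - 8694 = (3 - 1/(-14/5)) - 8694 = (3 - 1*(-5/14)) - 8694 = (3 + 5/14) - 8694 = 47/14 - 8694 = -121669/14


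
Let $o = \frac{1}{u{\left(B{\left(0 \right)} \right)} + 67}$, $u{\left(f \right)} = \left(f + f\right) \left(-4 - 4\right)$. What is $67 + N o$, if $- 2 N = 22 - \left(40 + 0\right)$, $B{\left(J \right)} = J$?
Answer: $\frac{4498}{67} \approx 67.134$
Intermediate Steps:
$u{\left(f \right)} = - 16 f$ ($u{\left(f \right)} = 2 f \left(-8\right) = - 16 f$)
$N = 9$ ($N = - \frac{22 - \left(40 + 0\right)}{2} = - \frac{22 - 40}{2} = \left(- \frac{1}{2}\right) \left(-18\right) = 9$)
$o = \frac{1}{67}$ ($o = \frac{1}{\left(-16\right) 0 + 67} = \frac{1}{0 + 67} = \frac{1}{67} \approx 0.014925$)
$67 + N o = 67 + 9 \cdot \frac{1}{67} = 67 + \frac{9}{67} = \frac{4498}{67}$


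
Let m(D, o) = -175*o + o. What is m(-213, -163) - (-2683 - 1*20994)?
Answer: 52039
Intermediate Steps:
m(D, o) = -174*o
m(-213, -163) - (-2683 - 1*20994) = -174*(-163) - (-2683 - 1*20994) = 28362 - (-2683 - 20994) = 28362 - 1*(-23677) = 28362 + 23677 = 52039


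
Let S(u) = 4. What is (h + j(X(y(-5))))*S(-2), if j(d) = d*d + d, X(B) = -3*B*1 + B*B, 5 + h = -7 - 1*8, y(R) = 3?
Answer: -80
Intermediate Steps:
h = -20 (h = -5 + (-7 - 1*8) = -5 + (-7 - 8) = -5 - 15 = -20)
X(B) = B**2 - 3*B (X(B) = -3*B + B**2 = B**2 - 3*B)
j(d) = d + d**2 (j(d) = d**2 + d = d + d**2)
(h + j(X(y(-5))))*S(-2) = (-20 + (3*(-3 + 3))*(1 + 3*(-3 + 3)))*4 = (-20 + (3*0)*(1 + 3*0))*4 = (-20 + 0*(1 + 0))*4 = (-20 + 0*1)*4 = (-20 + 0)*4 = -20*4 = -80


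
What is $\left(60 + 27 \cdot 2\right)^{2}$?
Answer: $12996$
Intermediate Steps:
$\left(60 + 27 \cdot 2\right)^{2} = \left(60 + 54\right)^{2} = 114^{2} = 12996$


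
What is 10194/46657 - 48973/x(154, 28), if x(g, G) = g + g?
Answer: -2281793509/14370356 ≈ -158.78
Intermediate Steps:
x(g, G) = 2*g
10194/46657 - 48973/x(154, 28) = 10194/46657 - 48973/(2*154) = 10194*(1/46657) - 48973/308 = 10194/46657 - 48973*1/308 = 10194/46657 - 48973/308 = -2281793509/14370356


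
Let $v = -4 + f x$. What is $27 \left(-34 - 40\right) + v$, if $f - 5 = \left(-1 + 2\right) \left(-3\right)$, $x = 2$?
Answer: $-1998$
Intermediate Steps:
$f = 2$ ($f = 5 + \left(-1 + 2\right) \left(-3\right) = 5 + 1 \left(-3\right) = 5 - 3 = 2$)
$v = 0$ ($v = -4 + 2 \cdot 2 = -4 + 4 = 0$)
$27 \left(-34 - 40\right) + v = 27 \left(-34 - 40\right) + 0 = 27 \left(-74\right) + 0 = -1998 + 0 = -1998$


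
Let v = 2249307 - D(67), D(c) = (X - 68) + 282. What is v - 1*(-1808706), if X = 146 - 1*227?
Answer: 4057880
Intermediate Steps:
X = -81 (X = 146 - 227 = -81)
D(c) = 133 (D(c) = (-81 - 68) + 282 = -149 + 282 = 133)
v = 2249174 (v = 2249307 - 1*133 = 2249307 - 133 = 2249174)
v - 1*(-1808706) = 2249174 - 1*(-1808706) = 2249174 + 1808706 = 4057880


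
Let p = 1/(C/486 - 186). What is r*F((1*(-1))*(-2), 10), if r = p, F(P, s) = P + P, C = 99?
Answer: -216/10033 ≈ -0.021529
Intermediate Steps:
F(P, s) = 2*P
p = -54/10033 (p = 1/(99/486 - 186) = 1/(99*(1/486) - 186) = 1/(11/54 - 186) = 1/(-10033/54) = -54/10033 ≈ -0.0053822)
r = -54/10033 ≈ -0.0053822
r*F((1*(-1))*(-2), 10) = -108*(1*(-1))*(-2)/10033 = -108*(-1*(-2))/10033 = -108*2/10033 = -54/10033*4 = -216/10033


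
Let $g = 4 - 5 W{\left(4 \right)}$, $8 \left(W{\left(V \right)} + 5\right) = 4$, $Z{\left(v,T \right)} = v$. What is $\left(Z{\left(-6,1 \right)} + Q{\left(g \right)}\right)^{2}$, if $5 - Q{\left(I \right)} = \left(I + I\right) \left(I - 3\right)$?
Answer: $\frac{6215049}{4} \approx 1.5538 \cdot 10^{6}$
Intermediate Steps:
$W{\left(V \right)} = - \frac{9}{2}$ ($W{\left(V \right)} = -5 + \frac{1}{8} \cdot 4 = -5 + \frac{1}{2} = - \frac{9}{2}$)
$g = \frac{53}{2}$ ($g = 4 - - \frac{45}{2} = 4 + \frac{45}{2} = \frac{53}{2} \approx 26.5$)
$Q{\left(I \right)} = 5 - 2 I \left(-3 + I\right)$ ($Q{\left(I \right)} = 5 - \left(I + I\right) \left(I - 3\right) = 5 - 2 I \left(-3 + I\right)$)
$\left(Z{\left(-6,1 \right)} + Q{\left(g \right)}\right)^{2} = \left(-6 + \left(5 - 2 \left(\frac{53}{2}\right)^{2} + 6 \cdot \frac{53}{2}\right)\right)^{2} = \left(-6 + \left(5 - \frac{2809}{2} + 159\right)\right)^{2} = \left(-6 - \frac{2481}{2}\right)^{2} = \left(- \frac{2493}{2}\right)^{2} = \frac{6215049}{4}$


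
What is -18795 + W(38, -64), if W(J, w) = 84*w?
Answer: -24171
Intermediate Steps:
-18795 + W(38, -64) = -18795 + 84*(-64) = -18795 - 5376 = -24171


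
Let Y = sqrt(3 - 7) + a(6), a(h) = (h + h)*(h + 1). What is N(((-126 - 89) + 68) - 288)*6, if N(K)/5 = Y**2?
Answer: 211560 + 10080*I ≈ 2.1156e+5 + 10080.0*I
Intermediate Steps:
a(h) = 2*h*(1 + h) (a(h) = (2*h)*(1 + h) = 2*h*(1 + h))
Y = 84 + 2*I (Y = sqrt(3 - 7) + 2*6*(1 + 6) = sqrt(-4) + 2*6*7 = 2*I + 84 = 84 + 2*I ≈ 84.0 + 2.0*I)
N(K) = 5*(84 + 2*I)**2
N(((-126 - 89) + 68) - 288)*6 = (35260 + 1680*I)*6 = 211560 + 10080*I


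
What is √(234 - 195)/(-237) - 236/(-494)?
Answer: 118/247 - √39/237 ≈ 0.45138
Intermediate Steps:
√(234 - 195)/(-237) - 236/(-494) = √39*(-1/237) - 236*(-1/494) = -√39/237 + 118/247 = 118/247 - √39/237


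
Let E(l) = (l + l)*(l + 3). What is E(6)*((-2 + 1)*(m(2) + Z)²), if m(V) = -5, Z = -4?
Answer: -8748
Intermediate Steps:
E(l) = 2*l*(3 + l) (E(l) = (2*l)*(3 + l) = 2*l*(3 + l))
E(6)*((-2 + 1)*(m(2) + Z)²) = (2*6*(3 + 6))*((-2 + 1)*(-5 - 4)²) = (2*6*9)*(-1*(-9)²) = 108*(-1*81) = 108*(-81) = -8748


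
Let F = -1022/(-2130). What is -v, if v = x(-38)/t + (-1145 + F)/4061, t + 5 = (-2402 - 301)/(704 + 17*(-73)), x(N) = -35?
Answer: 3011468801/2883310 ≈ 1044.4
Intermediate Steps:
F = 511/1065 (F = -1022*(-1/2130) = 511/1065 ≈ 0.47981)
t = 6/179 (t = -5 + (-2402 - 301)/(704 + 17*(-73)) = -5 - 2703/(704 - 1241) = -5 - 2703/(-537) = -5 - 2703*(-1/537) = -5 + 901/179 = 6/179 ≈ 0.033520)
v = -3011468801/2883310 (v = -35/6/179 + (-1145 + 511/1065)/4061 = -35*179/6 - 1218914/1065*1/4061 = -6265/6 - 1218914/4324965 = -3011468801/2883310 ≈ -1044.4)
-v = -1*(-3011468801/2883310) = 3011468801/2883310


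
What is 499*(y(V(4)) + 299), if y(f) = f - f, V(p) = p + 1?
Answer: 149201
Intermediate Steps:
V(p) = 1 + p
y(f) = 0
499*(y(V(4)) + 299) = 499*(0 + 299) = 499*299 = 149201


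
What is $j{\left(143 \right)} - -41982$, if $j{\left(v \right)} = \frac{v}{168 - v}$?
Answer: $\frac{1049693}{25} \approx 41988.0$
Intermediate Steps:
$j{\left(143 \right)} - -41982 = \left(-1\right) 143 \frac{1}{-168 + 143} - -41982 = \left(-1\right) 143 \frac{1}{-25} + 41982 = \left(-1\right) 143 \left(- \frac{1}{25}\right) + 41982 = \frac{143}{25} + 41982 = \frac{1049693}{25}$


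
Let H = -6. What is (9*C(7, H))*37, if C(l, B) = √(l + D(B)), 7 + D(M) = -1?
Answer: 333*I ≈ 333.0*I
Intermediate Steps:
D(M) = -8 (D(M) = -7 - 1 = -8)
C(l, B) = √(-8 + l) (C(l, B) = √(l - 8) = √(-8 + l))
(9*C(7, H))*37 = (9*√(-8 + 7))*37 = (9*√(-1))*37 = (9*I)*37 = 333*I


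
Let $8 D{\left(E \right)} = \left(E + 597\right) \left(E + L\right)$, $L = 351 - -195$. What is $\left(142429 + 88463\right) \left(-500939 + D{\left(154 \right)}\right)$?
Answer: $-100490317038$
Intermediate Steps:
$L = 546$ ($L = 351 + 195 = 546$)
$D{\left(E \right)} = \frac{\left(546 + E\right) \left(597 + E\right)}{8}$ ($D{\left(E \right)} = \frac{\left(E + 597\right) \left(E + 546\right)}{8} = \frac{\left(597 + E\right) \left(546 + E\right)}{8} = \frac{\left(546 + E\right) \left(597 + E\right)}{8}$)
$\left(142429 + 88463\right) \left(-500939 + D{\left(154 \right)}\right) = \left(142429 + 88463\right) \left(-500939 + \left(\frac{162981}{4} + \frac{154^{2}}{8} + \frac{1143}{8} \cdot 154\right)\right) = 230892 \left(-500939 + \left(\frac{162981}{4} + \frac{1}{8} \cdot 23716 + \frac{88011}{4}\right)\right) = 230892 \left(-500939 + \left(\frac{162981}{4} + \frac{5929}{2} + \frac{88011}{4}\right)\right) = 230892 \left(-500939 + \frac{131425}{2}\right) = 230892 \left(- \frac{870453}{2}\right) = -100490317038$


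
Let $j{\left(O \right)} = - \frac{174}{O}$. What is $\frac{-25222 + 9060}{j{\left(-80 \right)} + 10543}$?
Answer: $- \frac{646480}{421807} \approx -1.5326$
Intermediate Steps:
$\frac{-25222 + 9060}{j{\left(-80 \right)} + 10543} = \frac{-25222 + 9060}{- \frac{174}{-80} + 10543} = - \frac{16162}{\left(-174\right) \left(- \frac{1}{80}\right) + 10543} = - \frac{16162}{\frac{87}{40} + 10543} = - \frac{16162}{\frac{421807}{40}} = \left(-16162\right) \frac{40}{421807} = - \frac{646480}{421807}$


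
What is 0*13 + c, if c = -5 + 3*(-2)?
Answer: -11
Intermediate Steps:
c = -11 (c = -5 - 6 = -11)
0*13 + c = 0*13 - 11 = 0 - 11 = -11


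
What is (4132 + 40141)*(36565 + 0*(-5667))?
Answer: 1618842245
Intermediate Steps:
(4132 + 40141)*(36565 + 0*(-5667)) = 44273*(36565 + 0) = 44273*36565 = 1618842245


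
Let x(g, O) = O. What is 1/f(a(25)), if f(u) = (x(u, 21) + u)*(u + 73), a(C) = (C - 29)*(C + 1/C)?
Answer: 625/1343741 ≈ 0.00046512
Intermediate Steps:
a(C) = (-29 + C)*(C + 1/C)
f(u) = (21 + u)*(73 + u) (f(u) = (21 + u)*(u + 73) = (21 + u)*(73 + u))
1/f(a(25)) = 1/(1533 + (1 + 25² - 29*25 - 29/25)² + 94*(1 + 25² - 29*25 - 29/25)) = 1/(1533 + (1 + 625 - 725 - 29*1/25)² + 94*(1 + 625 - 725 - 29*1/25)) = 1/(1533 + (1 + 625 - 725 - 29/25)² + 94*(1 + 625 - 725 - 29/25)) = 1/(1533 + (-2504/25)² + 94*(-2504/25)) = 1/(1533 + 6270016/625 - 235376/25) = 1/(1343741/625) = 625/1343741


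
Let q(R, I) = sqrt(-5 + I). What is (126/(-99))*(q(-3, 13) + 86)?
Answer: -1204/11 - 28*sqrt(2)/11 ≈ -113.05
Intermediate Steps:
(126/(-99))*(q(-3, 13) + 86) = (126/(-99))*(sqrt(-5 + 13) + 86) = (126*(-1/99))*(sqrt(8) + 86) = -14*(2*sqrt(2) + 86)/11 = -14*(86 + 2*sqrt(2))/11 = -1204/11 - 28*sqrt(2)/11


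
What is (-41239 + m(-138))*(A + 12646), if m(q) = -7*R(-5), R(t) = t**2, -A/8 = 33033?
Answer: 10420507852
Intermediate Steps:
A = -264264 (A = -8*33033 = -264264)
m(q) = -175 (m(q) = -7*(-5)**2 = -7*25 = -175)
(-41239 + m(-138))*(A + 12646) = (-41239 - 175)*(-264264 + 12646) = -41414*(-251618) = 10420507852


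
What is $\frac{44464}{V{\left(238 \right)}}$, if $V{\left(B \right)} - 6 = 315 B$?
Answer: $\frac{2779}{4686} \approx 0.59304$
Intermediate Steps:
$V{\left(B \right)} = 6 + 315 B$
$\frac{44464}{V{\left(238 \right)}} = \frac{44464}{6 + 315 \cdot 238} = \frac{44464}{6 + 74970} = \frac{44464}{74976} = 44464 \cdot \frac{1}{74976} = \frac{2779}{4686}$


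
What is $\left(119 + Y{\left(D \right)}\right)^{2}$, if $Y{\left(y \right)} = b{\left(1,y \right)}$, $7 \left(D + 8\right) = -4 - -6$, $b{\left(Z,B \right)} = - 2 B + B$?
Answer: $\frac{786769}{49} \approx 16057.0$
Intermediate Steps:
$b{\left(Z,B \right)} = - B$
$D = - \frac{54}{7}$ ($D = -8 + \frac{-4 - -6}{7} = -8 + \frac{-4 + 6}{7} = -8 + \frac{1}{7} \cdot 2 = -8 + \frac{2}{7} = - \frac{54}{7} \approx -7.7143$)
$Y{\left(y \right)} = - y$
$\left(119 + Y{\left(D \right)}\right)^{2} = \left(119 - - \frac{54}{7}\right)^{2} = \left(119 + \frac{54}{7}\right)^{2} = \left(\frac{887}{7}\right)^{2} = \frac{786769}{49}$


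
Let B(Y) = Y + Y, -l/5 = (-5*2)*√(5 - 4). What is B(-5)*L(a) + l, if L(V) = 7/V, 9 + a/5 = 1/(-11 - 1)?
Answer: 5618/109 ≈ 51.541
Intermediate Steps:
a = -545/12 (a = -45 + 5/(-11 - 1) = -45 + 5/(-12) = -45 + 5*(-1/12) = -45 - 5/12 = -545/12 ≈ -45.417)
l = 50 (l = -5*(-5*2)*√(5 - 4) = -(-50)*√1 = -(-50) = -5*(-10) = 50)
B(Y) = 2*Y
B(-5)*L(a) + l = (2*(-5))*(7/(-545/12)) + 50 = -70*(-12)/545 + 50 = -10*(-84/545) + 50 = 168/109 + 50 = 5618/109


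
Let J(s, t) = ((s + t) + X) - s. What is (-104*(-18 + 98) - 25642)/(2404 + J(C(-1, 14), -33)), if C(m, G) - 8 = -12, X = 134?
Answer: -33962/2505 ≈ -13.558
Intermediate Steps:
C(m, G) = -4 (C(m, G) = 8 - 12 = -4)
J(s, t) = 134 + t (J(s, t) = ((s + t) + 134) - s = (134 + s + t) - s = 134 + t)
(-104*(-18 + 98) - 25642)/(2404 + J(C(-1, 14), -33)) = (-104*(-18 + 98) - 25642)/(2404 + (134 - 33)) = (-104*80 - 25642)/(2404 + 101) = (-8320 - 25642)/2505 = -33962*1/2505 = -33962/2505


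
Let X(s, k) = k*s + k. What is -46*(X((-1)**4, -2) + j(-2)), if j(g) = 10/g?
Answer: 414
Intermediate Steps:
X(s, k) = k + k*s
-46*(X((-1)**4, -2) + j(-2)) = -46*(-2*(1 + (-1)**4) + 10/(-2)) = -46*(-2*(1 + 1) + 10*(-1/2)) = -46*(-2*2 - 5) = -46*(-4 - 5) = -46*(-9) = 414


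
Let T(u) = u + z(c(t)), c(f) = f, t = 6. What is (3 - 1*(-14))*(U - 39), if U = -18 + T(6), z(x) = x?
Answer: -765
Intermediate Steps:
T(u) = 6 + u (T(u) = u + 6 = 6 + u)
U = -6 (U = -18 + (6 + 6) = -18 + 12 = -6)
(3 - 1*(-14))*(U - 39) = (3 - 1*(-14))*(-6 - 39) = (3 + 14)*(-45) = 17*(-45) = -765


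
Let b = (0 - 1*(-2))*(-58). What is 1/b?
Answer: -1/116 ≈ -0.0086207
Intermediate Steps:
b = -116 (b = (0 + 2)*(-58) = 2*(-58) = -116)
1/b = 1/(-116) = -1/116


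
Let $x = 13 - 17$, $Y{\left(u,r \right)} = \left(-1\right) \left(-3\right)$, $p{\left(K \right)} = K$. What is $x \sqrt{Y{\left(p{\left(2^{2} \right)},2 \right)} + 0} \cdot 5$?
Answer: $- 20 \sqrt{3} \approx -34.641$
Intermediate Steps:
$Y{\left(u,r \right)} = 3$
$x = -4$
$x \sqrt{Y{\left(p{\left(2^{2} \right)},2 \right)} + 0} \cdot 5 = - 4 \sqrt{3 + 0} \cdot 5 = - 4 \sqrt{3} \cdot 5 = - 20 \sqrt{3}$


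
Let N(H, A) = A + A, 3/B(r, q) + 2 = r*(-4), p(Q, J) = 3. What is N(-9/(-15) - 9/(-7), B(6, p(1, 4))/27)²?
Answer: 1/13689 ≈ 7.3051e-5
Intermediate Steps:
B(r, q) = 3/(-2 - 4*r) (B(r, q) = 3/(-2 + r*(-4)) = 3/(-2 - 4*r))
N(H, A) = 2*A
N(-9/(-15) - 9/(-7), B(6, p(1, 4))/27)² = (2*(-3/(2 + 4*6)/27))² = (2*(-3/(2 + 24)*(1/27)))² = (2*(-3/26*(1/27)))² = (2*(-3*1/26*(1/27)))² = (2*(-3/26*1/27))² = (2*(-1/234))² = (-1/117)² = 1/13689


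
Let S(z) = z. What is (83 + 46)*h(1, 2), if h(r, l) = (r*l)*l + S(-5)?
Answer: -129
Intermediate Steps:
h(r, l) = -5 + r*l² (h(r, l) = (r*l)*l - 5 = (l*r)*l - 5 = r*l² - 5 = -5 + r*l²)
(83 + 46)*h(1, 2) = (83 + 46)*(-5 + 1*2²) = 129*(-5 + 1*4) = 129*(-5 + 4) = 129*(-1) = -129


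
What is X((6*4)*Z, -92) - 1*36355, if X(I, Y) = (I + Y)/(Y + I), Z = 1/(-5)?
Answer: -36354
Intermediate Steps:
Z = -⅕ ≈ -0.20000
X(I, Y) = 1 (X(I, Y) = (I + Y)/(I + Y) = 1)
X((6*4)*Z, -92) - 1*36355 = 1 - 1*36355 = 1 - 36355 = -36354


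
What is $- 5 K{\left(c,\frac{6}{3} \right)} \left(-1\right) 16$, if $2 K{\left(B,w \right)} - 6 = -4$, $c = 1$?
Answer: $80$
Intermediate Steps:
$K{\left(B,w \right)} = 1$ ($K{\left(B,w \right)} = 3 + \frac{1}{2} \left(-4\right) = 3 - 2 = 1$)
$- 5 K{\left(c,\frac{6}{3} \right)} \left(-1\right) 16 = - 5 \cdot 1 \left(-1\right) 16 = \left(-5\right) \left(-1\right) 16 = 5 \cdot 16 = 80$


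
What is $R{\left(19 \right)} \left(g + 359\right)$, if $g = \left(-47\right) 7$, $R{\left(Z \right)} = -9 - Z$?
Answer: $-840$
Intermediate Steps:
$g = -329$
$R{\left(19 \right)} \left(g + 359\right) = \left(-9 - 19\right) \left(-329 + 359\right) = \left(-9 - 19\right) 30 = \left(-28\right) 30 = -840$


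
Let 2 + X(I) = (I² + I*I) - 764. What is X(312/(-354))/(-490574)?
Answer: 1330519/853844047 ≈ 0.0015583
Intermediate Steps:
X(I) = -766 + 2*I² (X(I) = -2 + ((I² + I*I) - 764) = -2 + ((I² + I²) - 764) = -2 + (2*I² - 764) = -2 + (-764 + 2*I²) = -766 + 2*I²)
X(312/(-354))/(-490574) = (-766 + 2*(312/(-354))²)/(-490574) = (-766 + 2*(312*(-1/354))²)*(-1/490574) = (-766 + 2*(-52/59)²)*(-1/490574) = (-766 + 2*(2704/3481))*(-1/490574) = (-766 + 5408/3481)*(-1/490574) = -2661038/3481*(-1/490574) = 1330519/853844047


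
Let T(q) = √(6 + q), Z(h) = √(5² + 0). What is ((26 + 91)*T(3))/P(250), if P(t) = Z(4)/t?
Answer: 17550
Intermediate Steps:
Z(h) = 5 (Z(h) = √(25 + 0) = √25 = 5)
P(t) = 5/t
((26 + 91)*T(3))/P(250) = ((26 + 91)*√(6 + 3))/((5/250)) = (117*√9)/((5*(1/250))) = (117*3)/(1/50) = 351*50 = 17550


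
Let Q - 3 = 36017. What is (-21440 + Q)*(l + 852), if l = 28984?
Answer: 435008880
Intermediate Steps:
Q = 36020 (Q = 3 + 36017 = 36020)
(-21440 + Q)*(l + 852) = (-21440 + 36020)*(28984 + 852) = 14580*29836 = 435008880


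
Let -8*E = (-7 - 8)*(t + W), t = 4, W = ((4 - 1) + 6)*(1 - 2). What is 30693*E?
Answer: -2301975/8 ≈ -2.8775e+5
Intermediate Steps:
W = -9 (W = (3 + 6)*(-1) = 9*(-1) = -9)
E = -75/8 (E = -(-7 - 8)*(4 - 9)/8 = -(-15)*(-5)/8 = -1/8*75 = -75/8 ≈ -9.3750)
30693*E = 30693*(-75/8) = -2301975/8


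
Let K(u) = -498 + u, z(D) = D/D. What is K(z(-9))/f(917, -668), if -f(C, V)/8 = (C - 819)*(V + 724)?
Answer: 71/6272 ≈ 0.011320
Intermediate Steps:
f(C, V) = -8*(-819 + C)*(724 + V) (f(C, V) = -8*(C - 819)*(V + 724) = -8*(-819 + C)*(724 + V))
z(D) = 1
K(z(-9))/f(917, -668) = (-498 + 1)/(4743648 - 5792*917 + 6552*(-668) - 8*917*(-668)) = -497/(4743648 - 5311264 - 4376736 + 4900448) = -497/(-43904) = -497*(-1/43904) = 71/6272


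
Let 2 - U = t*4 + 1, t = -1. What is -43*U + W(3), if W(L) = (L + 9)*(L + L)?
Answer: -143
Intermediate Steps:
W(L) = 2*L*(9 + L) (W(L) = (9 + L)*(2*L) = 2*L*(9 + L))
U = 5 (U = 2 - (-1*4 + 1) = 2 - (-4 + 1) = 2 - 1*(-3) = 2 + 3 = 5)
-43*U + W(3) = -43*5 + 2*3*(9 + 3) = -215 + 2*3*12 = -215 + 72 = -143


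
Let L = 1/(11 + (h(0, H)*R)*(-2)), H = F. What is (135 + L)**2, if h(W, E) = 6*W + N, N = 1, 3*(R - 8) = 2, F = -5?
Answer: 6563844/361 ≈ 18182.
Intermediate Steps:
R = 26/3 (R = 8 + (1/3)*2 = 8 + 2/3 = 26/3 ≈ 8.6667)
H = -5
h(W, E) = 1 + 6*W (h(W, E) = 6*W + 1 = 1 + 6*W)
L = -3/19 (L = 1/(11 + ((1 + 6*0)*(26/3))*(-2)) = 1/(11 + ((1 + 0)*(26/3))*(-2)) = 1/(11 + (1*(26/3))*(-2)) = 1/(11 + (26/3)*(-2)) = 1/(11 - 52/3) = 1/(-19/3) = -3/19 ≈ -0.15789)
(135 + L)**2 = (135 - 3/19)**2 = (2562/19)**2 = 6563844/361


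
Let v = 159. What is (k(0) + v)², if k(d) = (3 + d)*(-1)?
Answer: 24336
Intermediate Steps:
k(d) = -3 - d
(k(0) + v)² = ((-3 - 1*0) + 159)² = ((-3 + 0) + 159)² = (-3 + 159)² = 156² = 24336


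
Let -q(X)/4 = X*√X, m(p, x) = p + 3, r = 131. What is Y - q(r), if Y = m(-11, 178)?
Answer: -8 + 524*√131 ≈ 5989.5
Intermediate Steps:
m(p, x) = 3 + p
Y = -8 (Y = 3 - 11 = -8)
q(X) = -4*X^(3/2) (q(X) = -4*X*√X = -4*X^(3/2))
Y - q(r) = -8 - (-4)*131^(3/2) = -8 - (-4)*131*√131 = -8 - (-524)*√131 = -8 + 524*√131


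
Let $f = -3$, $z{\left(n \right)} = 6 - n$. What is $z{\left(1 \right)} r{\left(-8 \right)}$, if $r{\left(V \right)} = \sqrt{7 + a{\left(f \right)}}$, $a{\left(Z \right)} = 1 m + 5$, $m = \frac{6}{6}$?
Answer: $5 \sqrt{13} \approx 18.028$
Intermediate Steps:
$m = 1$ ($m = 6 \cdot \frac{1}{6} = 1$)
$a{\left(Z \right)} = 6$ ($a{\left(Z \right)} = 1 \cdot 1 + 5 = 1 + 5 = 6$)
$r{\left(V \right)} = \sqrt{13}$ ($r{\left(V \right)} = \sqrt{7 + 6} = \sqrt{13}$)
$z{\left(1 \right)} r{\left(-8 \right)} = \left(6 - 1\right) \sqrt{13} = 5 \sqrt{13}$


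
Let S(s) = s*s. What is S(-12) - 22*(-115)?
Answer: 2674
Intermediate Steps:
S(s) = s²
S(-12) - 22*(-115) = (-12)² - 22*(-115) = 144 + 2530 = 2674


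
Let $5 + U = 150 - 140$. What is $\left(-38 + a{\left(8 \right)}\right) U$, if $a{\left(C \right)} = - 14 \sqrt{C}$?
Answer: $-190 - 140 \sqrt{2} \approx -387.99$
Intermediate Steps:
$U = 5$ ($U = -5 + \left(150 - 140\right) = -5 + 10 = 5$)
$\left(-38 + a{\left(8 \right)}\right) U = \left(-38 - 14 \sqrt{8}\right) 5 = \left(-38 - 14 \cdot 2 \sqrt{2}\right) 5 = \left(-38 - 28 \sqrt{2}\right) 5 = -190 - 140 \sqrt{2}$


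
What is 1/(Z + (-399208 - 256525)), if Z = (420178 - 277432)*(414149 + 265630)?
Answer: 1/97035077401 ≈ 1.0306e-11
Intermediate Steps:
Z = 97035733134 (Z = 142746*679779 = 97035733134)
1/(Z + (-399208 - 256525)) = 1/(97035733134 + (-399208 - 256525)) = 1/(97035733134 - 655733) = 1/97035077401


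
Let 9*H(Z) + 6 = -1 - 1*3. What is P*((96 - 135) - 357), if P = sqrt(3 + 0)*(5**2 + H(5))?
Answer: -9460*sqrt(3) ≈ -16385.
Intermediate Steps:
H(Z) = -10/9 (H(Z) = -2/3 + (-1 - 1*3)/9 = -2/3 + (-1 - 3)/9 = -2/3 + (1/9)*(-4) = -2/3 - 4/9 = -10/9)
P = 215*sqrt(3)/9 (P = sqrt(3 + 0)*(5**2 - 10/9) = sqrt(3)*(25 - 10/9) = sqrt(3)*(215/9) = 215*sqrt(3)/9 ≈ 41.377)
P*((96 - 135) - 357) = (215*sqrt(3)/9)*((96 - 135) - 357) = (215*sqrt(3)/9)*(-39 - 357) = (215*sqrt(3)/9)*(-396) = -9460*sqrt(3)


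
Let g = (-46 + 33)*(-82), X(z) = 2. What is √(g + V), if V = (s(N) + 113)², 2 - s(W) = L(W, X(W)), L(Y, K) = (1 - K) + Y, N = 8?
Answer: √12730 ≈ 112.83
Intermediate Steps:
L(Y, K) = 1 + Y - K
g = 1066 (g = -13*(-82) = 1066)
s(W) = 3 - W (s(W) = 2 - (1 + W - 1*2) = 2 - (1 + W - 2) = 2 - (-1 + W) = 2 + (1 - W) = 3 - W)
V = 11664 (V = ((3 - 1*8) + 113)² = ((3 - 8) + 113)² = (-5 + 113)² = 108² = 11664)
√(g + V) = √(1066 + 11664) = √12730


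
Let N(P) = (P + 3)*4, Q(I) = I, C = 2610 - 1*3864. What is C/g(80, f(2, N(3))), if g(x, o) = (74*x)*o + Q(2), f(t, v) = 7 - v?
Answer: 209/16773 ≈ 0.012461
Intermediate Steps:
C = -1254 (C = 2610 - 3864 = -1254)
N(P) = 12 + 4*P (N(P) = (3 + P)*4 = 12 + 4*P)
g(x, o) = 2 + 74*o*x (g(x, o) = (74*x)*o + 2 = 74*o*x + 2 = 2 + 74*o*x)
C/g(80, f(2, N(3))) = -1254/(2 + 74*(7 - (12 + 4*3))*80) = -1254/(2 + 74*(7 - (12 + 12))*80) = -1254/(2 + 74*(7 - 1*24)*80) = -1254/(2 + 74*(7 - 24)*80) = -1254/(2 + 74*(-17)*80) = -1254/(2 - 100640) = -1254/(-100638) = -1254*(-1/100638) = 209/16773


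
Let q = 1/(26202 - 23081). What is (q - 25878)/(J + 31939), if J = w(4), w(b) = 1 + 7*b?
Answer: -80765237/99772128 ≈ -0.80950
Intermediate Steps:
J = 29 (J = 1 + 7*4 = 1 + 28 = 29)
q = 1/3121 ≈ 0.00032041
(q - 25878)/(J + 31939) = (1/3121 - 25878)/(29 + 31939) = -80765237/3121/31968 = -80765237/3121*1/31968 = -80765237/99772128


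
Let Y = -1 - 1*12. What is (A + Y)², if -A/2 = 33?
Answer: 6241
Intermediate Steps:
Y = -13 (Y = -1 - 12 = -13)
A = -66 (A = -2*33 = -66)
(A + Y)² = (-66 - 13)² = (-79)² = 6241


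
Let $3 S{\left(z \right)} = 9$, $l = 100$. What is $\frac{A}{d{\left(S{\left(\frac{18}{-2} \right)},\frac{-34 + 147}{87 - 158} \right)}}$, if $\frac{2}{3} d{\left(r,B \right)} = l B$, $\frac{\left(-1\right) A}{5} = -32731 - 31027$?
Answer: $- \frac{2263409}{1695} \approx -1335.3$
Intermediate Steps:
$A = 318790$ ($A = - 5 \left(-32731 - 31027\right) = \left(-5\right) \left(-63758\right) = 318790$)
$S{\left(z \right)} = 3$ ($S{\left(z \right)} = \frac{1}{3} \cdot 9 = 3$)
$d{\left(r,B \right)} = 150 B$ ($d{\left(r,B \right)} = \frac{3 \cdot 100 B}{2} = 150 B$)
$\frac{A}{d{\left(S{\left(\frac{18}{-2} \right)},\frac{-34 + 147}{87 - 158} \right)}} = \frac{318790}{150 \frac{-34 + 147}{87 - 158}} = \frac{318790}{150 \frac{113}{-71}} = \frac{318790}{150 \cdot 113 \left(- \frac{1}{71}\right)} = \frac{318790}{150 \left(- \frac{113}{71}\right)} = \frac{318790}{- \frac{16950}{71}} = 318790 \left(- \frac{71}{16950}\right) = - \frac{2263409}{1695}$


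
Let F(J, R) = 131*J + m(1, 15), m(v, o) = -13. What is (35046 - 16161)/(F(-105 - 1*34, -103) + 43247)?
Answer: 3777/5005 ≈ 0.75465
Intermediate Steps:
F(J, R) = -13 + 131*J (F(J, R) = 131*J - 13 = -13 + 131*J)
(35046 - 16161)/(F(-105 - 1*34, -103) + 43247) = (35046 - 16161)/((-13 + 131*(-105 - 1*34)) + 43247) = 18885/((-13 + 131*(-105 - 34)) + 43247) = 18885/((-13 + 131*(-139)) + 43247) = 18885/((-13 - 18209) + 43247) = 18885/(-18222 + 43247) = 18885/25025 = 18885*(1/25025) = 3777/5005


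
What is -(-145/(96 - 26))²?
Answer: -841/196 ≈ -4.2908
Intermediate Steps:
-(-145/(96 - 26))² = -(-145/70)² = -(-145*1/70)² = -(-29/14)² = -1*841/196 = -841/196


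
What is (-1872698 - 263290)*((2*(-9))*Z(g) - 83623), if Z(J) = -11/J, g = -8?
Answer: 178670590227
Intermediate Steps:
(-1872698 - 263290)*((2*(-9))*Z(g) - 83623) = (-1872698 - 263290)*((2*(-9))*(-11/(-8)) - 83623) = -2135988*(-(-198)*(-1)/8 - 83623) = -2135988*(-18*11/8 - 83623) = -2135988*(-99/4 - 83623) = -2135988*(-334591/4) = 178670590227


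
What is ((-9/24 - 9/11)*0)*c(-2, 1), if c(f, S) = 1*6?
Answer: 0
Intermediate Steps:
c(f, S) = 6
((-9/24 - 9/11)*0)*c(-2, 1) = ((-9/24 - 9/11)*0)*6 = ((-9*1/24 - 9*1/11)*0)*6 = ((-3/8 - 9/11)*0)*6 = -105/88*0*6 = 0*6 = 0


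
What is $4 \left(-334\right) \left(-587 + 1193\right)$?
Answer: $-809616$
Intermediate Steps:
$4 \left(-334\right) \left(-587 + 1193\right) = \left(-1336\right) 606 = -809616$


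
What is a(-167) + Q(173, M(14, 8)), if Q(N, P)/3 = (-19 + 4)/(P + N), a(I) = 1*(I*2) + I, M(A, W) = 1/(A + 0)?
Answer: -1214553/2423 ≈ -501.26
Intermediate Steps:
M(A, W) = 1/A
a(I) = 3*I (a(I) = 1*(2*I) + I = 2*I + I = 3*I)
Q(N, P) = -45/(N + P) (Q(N, P) = 3*((-19 + 4)/(P + N)) = 3*(-15/(N + P)) = -45/(N + P))
a(-167) + Q(173, M(14, 8)) = 3*(-167) - 45/(173 + 1/14) = -501 - 45/(173 + 1/14) = -501 - 45/2423/14 = -501 - 45*14/2423 = -501 - 630/2423 = -1214553/2423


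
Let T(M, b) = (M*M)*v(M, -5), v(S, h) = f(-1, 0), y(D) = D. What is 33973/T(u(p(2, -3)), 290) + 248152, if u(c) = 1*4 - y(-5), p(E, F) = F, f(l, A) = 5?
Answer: 100535533/405 ≈ 2.4824e+5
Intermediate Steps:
v(S, h) = 5
u(c) = 9 (u(c) = 1*4 - 1*(-5) = 4 + 5 = 9)
T(M, b) = 5*M**2 (T(M, b) = (M*M)*5 = M**2*5 = 5*M**2)
33973/T(u(p(2, -3)), 290) + 248152 = 33973/((5*9**2)) + 248152 = 33973/((5*81)) + 248152 = 33973/405 + 248152 = 100535533/405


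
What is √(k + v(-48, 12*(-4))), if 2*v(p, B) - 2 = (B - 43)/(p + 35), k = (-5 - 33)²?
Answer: √5794/2 ≈ 38.059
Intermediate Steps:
k = 1444 (k = (-38)² = 1444)
v(p, B) = 1 + (-43 + B)/(2*(35 + p)) (v(p, B) = 1 + ((B - 43)/(p + 35))/2 = 1 + ((-43 + B)/(35 + p))/2 = 1 + (-43 + B)/(2*(35 + p)))
√(k + v(-48, 12*(-4))) = √(1444 + (27 + 12*(-4) + 2*(-48))/(2*(35 - 48))) = √(1444 + (½)*(27 - 48 - 96)/(-13)) = √(1444 + (½)*(-1/13)*(-117)) = √(1444 + 9/2) = √(2897/2) = √5794/2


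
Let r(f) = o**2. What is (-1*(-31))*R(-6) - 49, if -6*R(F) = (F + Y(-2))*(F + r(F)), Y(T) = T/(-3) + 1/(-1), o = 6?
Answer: 2798/3 ≈ 932.67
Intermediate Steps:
Y(T) = -1 - T/3 (Y(T) = T*(-1/3) + 1*(-1) = -T/3 - 1 = -1 - T/3)
r(f) = 36 (r(f) = 6**2 = 36)
R(F) = -(36 + F)*(-1/3 + F)/6 (R(F) = -(F + (-1 - 1/3*(-2)))*(F + 36)/6 = -(F + (-1 + 2/3))*(36 + F)/6 = -(F - 1/3)*(36 + F)/6 = -(-1/3 + F)*(36 + F)/6 = -(36 + F)*(-1/3 + F)/6)
(-1*(-31))*R(-6) - 49 = (-1*(-31))*(2 - 107/18*(-6) - 1/6*(-6)**2) - 49 = 31*(2 + 107/3 - 1/6*36) - 49 = 31*(2 + 107/3 - 6) - 49 = 31*(95/3) - 49 = 2945/3 - 49 = 2798/3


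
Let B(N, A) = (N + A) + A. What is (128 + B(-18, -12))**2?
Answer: 7396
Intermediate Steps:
B(N, A) = N + 2*A (B(N, A) = (A + N) + A = N + 2*A)
(128 + B(-18, -12))**2 = (128 + (-18 + 2*(-12)))**2 = (128 + (-18 - 24))**2 = (128 - 42)**2 = 86**2 = 7396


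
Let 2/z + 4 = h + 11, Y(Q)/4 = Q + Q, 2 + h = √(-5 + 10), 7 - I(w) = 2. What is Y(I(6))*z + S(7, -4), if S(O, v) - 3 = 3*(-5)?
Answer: 8 - 4*√5 ≈ -0.94427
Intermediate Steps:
S(O, v) = -12 (S(O, v) = 3 + 3*(-5) = 3 - 15 = -12)
I(w) = 5 (I(w) = 7 - 1*2 = 7 - 2 = 5)
h = -2 + √5 (h = -2 + √(-5 + 10) = -2 + √5 ≈ 0.23607)
Y(Q) = 8*Q (Y(Q) = 4*(Q + Q) = 4*(2*Q) = 8*Q)
z = 2/(5 + √5) (z = 2/(-4 + ((-2 + √5) + 11)) = 2/(-4 + (9 + √5)) = 2/(5 + √5) ≈ 0.27639)
Y(I(6))*z + S(7, -4) = (8*5)*(½ - √5/10) - 12 = 40*(½ - √5/10) - 12 = (20 - 4*√5) - 12 = 8 - 4*√5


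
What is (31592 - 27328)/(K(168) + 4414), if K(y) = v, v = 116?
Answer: 2132/2265 ≈ 0.94128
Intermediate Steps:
K(y) = 116
(31592 - 27328)/(K(168) + 4414) = (31592 - 27328)/(116 + 4414) = 4264/4530 = 4264*(1/4530) = 2132/2265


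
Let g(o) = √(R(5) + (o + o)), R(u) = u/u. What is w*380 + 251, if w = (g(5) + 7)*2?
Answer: 5571 + 760*√11 ≈ 8091.6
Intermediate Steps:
R(u) = 1
g(o) = √(1 + 2*o) (g(o) = √(1 + (o + o)) = √(1 + 2*o))
w = 14 + 2*√11 (w = (√(1 + 2*5) + 7)*2 = (√(1 + 10) + 7)*2 = (√11 + 7)*2 = (7 + √11)*2 = 14 + 2*√11 ≈ 20.633)
w*380 + 251 = (14 + 2*√11)*380 + 251 = (5320 + 760*√11) + 251 = 5571 + 760*√11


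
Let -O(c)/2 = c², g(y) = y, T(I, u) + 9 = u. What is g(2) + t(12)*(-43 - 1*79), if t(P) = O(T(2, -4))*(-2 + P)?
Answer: 412362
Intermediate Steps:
T(I, u) = -9 + u
O(c) = -2*c²
t(P) = 676 - 338*P (t(P) = (-2*(-9 - 4)²)*(-2 + P) = (-2*(-13)²)*(-2 + P) = (-2*169)*(-2 + P) = -338*(-2 + P) = 676 - 338*P)
g(2) + t(12)*(-43 - 1*79) = 2 + (676 - 338*12)*(-43 - 1*79) = 2 + (676 - 4056)*(-43 - 79) = 2 - 3380*(-122) = 2 + 412360 = 412362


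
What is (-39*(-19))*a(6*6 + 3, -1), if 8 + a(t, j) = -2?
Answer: -7410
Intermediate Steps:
a(t, j) = -10 (a(t, j) = -8 - 2 = -10)
(-39*(-19))*a(6*6 + 3, -1) = -39*(-19)*(-10) = 741*(-10) = -7410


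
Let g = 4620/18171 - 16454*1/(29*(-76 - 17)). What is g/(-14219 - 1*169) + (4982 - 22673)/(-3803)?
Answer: 692945123839093/148975216174026 ≈ 4.6514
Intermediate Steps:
g = 34605086/5445243 (g = 4620*(1/18171) - 16454/((-93*29)) = 1540/6057 - 16454/(-2697) = 1540/6057 - 16454*(-1/2697) = 1540/6057 + 16454/2697 = 34605086/5445243 ≈ 6.3551)
g/(-14219 - 1*169) + (4982 - 22673)/(-3803) = 34605086/(5445243*(-14219 - 1*169)) + (4982 - 22673)/(-3803) = 34605086/(5445243*(-14219 - 169)) - 17691*(-1/3803) = (34605086/5445243)/(-14388) + 17691/3803 = (34605086/5445243)*(-1/14388) + 17691/3803 = -17302543/39173078142 + 17691/3803 = 692945123839093/148975216174026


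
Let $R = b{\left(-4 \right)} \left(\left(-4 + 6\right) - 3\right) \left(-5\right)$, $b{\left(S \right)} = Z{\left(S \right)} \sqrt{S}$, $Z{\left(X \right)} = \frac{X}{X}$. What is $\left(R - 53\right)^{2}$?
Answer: $2709 - 1060 i \approx 2709.0 - 1060.0 i$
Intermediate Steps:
$Z{\left(X \right)} = 1$
$b{\left(S \right)} = \sqrt{S}$ ($b{\left(S \right)} = 1 \sqrt{S} = \sqrt{S}$)
$R = 10 i$ ($R = \sqrt{-4} \left(\left(-4 + 6\right) - 3\right) \left(-5\right) = 2 i \left(2 - 3\right) \left(-5\right) = 2 i \left(-1\right) \left(-5\right) = - 2 i \left(-5\right) = 10 i \approx 10.0 i$)
$\left(R - 53\right)^{2} = \left(10 i - 53\right)^{2} = \left(-53 + 10 i\right)^{2}$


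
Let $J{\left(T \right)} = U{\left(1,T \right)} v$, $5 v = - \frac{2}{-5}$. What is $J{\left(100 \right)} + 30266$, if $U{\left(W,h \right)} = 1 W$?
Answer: $\frac{756652}{25} \approx 30266.0$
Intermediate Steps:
$U{\left(W,h \right)} = W$
$v = \frac{2}{25}$ ($v = \frac{\left(-2\right) \frac{1}{-5}}{5} = \frac{\left(-2\right) \left(- \frac{1}{5}\right)}{5} = \frac{1}{5} \cdot \frac{2}{5} = \frac{2}{25} \approx 0.08$)
$J{\left(T \right)} = \frac{2}{25}$ ($J{\left(T \right)} = 1 \cdot \frac{2}{25} = \frac{2}{25}$)
$J{\left(100 \right)} + 30266 = \frac{2}{25} + 30266 = \frac{756652}{25}$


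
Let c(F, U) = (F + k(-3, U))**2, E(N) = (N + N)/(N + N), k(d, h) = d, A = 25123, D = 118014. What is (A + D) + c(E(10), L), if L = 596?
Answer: 143141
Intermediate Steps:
E(N) = 1 (E(N) = (2*N)/((2*N)) = (2*N)*(1/(2*N)) = 1)
c(F, U) = (-3 + F)**2 (c(F, U) = (F - 3)**2 = (-3 + F)**2)
(A + D) + c(E(10), L) = (25123 + 118014) + (-3 + 1)**2 = 143137 + (-2)**2 = 143137 + 4 = 143141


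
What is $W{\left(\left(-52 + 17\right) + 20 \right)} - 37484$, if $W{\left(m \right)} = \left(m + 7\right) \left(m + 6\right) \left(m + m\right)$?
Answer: $-39644$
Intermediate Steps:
$W{\left(m \right)} = 2 m \left(6 + m\right) \left(7 + m\right)$ ($W{\left(m \right)} = \left(7 + m\right) \left(6 + m\right) 2 m = \left(6 + m\right) \left(7 + m\right) 2 m = 2 m \left(6 + m\right) \left(7 + m\right)$)
$W{\left(\left(-52 + 17\right) + 20 \right)} - 37484 = 2 \left(\left(-52 + 17\right) + 20\right) \left(42 + \left(\left(-52 + 17\right) + 20\right)^{2} + 13 \left(\left(-52 + 17\right) + 20\right)\right) - 37484 = 2 \left(-35 + 20\right) \left(42 + \left(-35 + 20\right)^{2} + 13 \left(-35 + 20\right)\right) - 37484 = 2 \left(-15\right) \left(42 + \left(-15\right)^{2} + 13 \left(-15\right)\right) - 37484 = 2 \left(-15\right) \left(42 + 225 - 195\right) - 37484 = 2 \left(-15\right) 72 - 37484 = -2160 - 37484 = -39644$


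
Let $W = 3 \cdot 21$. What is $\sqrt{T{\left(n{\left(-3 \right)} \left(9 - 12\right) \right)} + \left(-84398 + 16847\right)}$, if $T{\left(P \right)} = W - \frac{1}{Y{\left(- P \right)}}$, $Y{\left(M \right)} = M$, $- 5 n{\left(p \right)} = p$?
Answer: $\frac{i \sqrt{607397}}{3} \approx 259.79 i$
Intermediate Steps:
$n{\left(p \right)} = - \frac{p}{5}$
$W = 63$
$T{\left(P \right)} = 63 + \frac{1}{P}$ ($T{\left(P \right)} = 63 - \frac{1}{\left(-1\right) P} = 63 - - \frac{1}{P} = 63 + \frac{1}{P}$)
$\sqrt{T{\left(n{\left(-3 \right)} \left(9 - 12\right) \right)} + \left(-84398 + 16847\right)} = \sqrt{\left(63 + \frac{1}{\left(- \frac{1}{5}\right) \left(-3\right) \left(9 - 12\right)}\right) + \left(-84398 + 16847\right)} = \sqrt{\left(63 + \frac{1}{\frac{3}{5} \left(-3\right)}\right) - 67551} = \sqrt{\left(63 + \frac{1}{- \frac{9}{5}}\right) - 67551} = \sqrt{\left(63 - \frac{5}{9}\right) - 67551} = \sqrt{\frac{562}{9} - 67551} = \sqrt{- \frac{607397}{9}} = \frac{i \sqrt{607397}}{3}$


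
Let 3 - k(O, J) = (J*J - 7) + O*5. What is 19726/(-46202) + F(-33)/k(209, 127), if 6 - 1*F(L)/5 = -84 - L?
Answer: -175872317/396505564 ≈ -0.44356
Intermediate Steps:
F(L) = 450 + 5*L (F(L) = 30 - 5*(-84 - L) = 30 + (420 + 5*L) = 450 + 5*L)
k(O, J) = 10 - J² - 5*O (k(O, J) = 3 - ((J*J - 7) + O*5) = 3 - ((J² - 7) + 5*O) = 3 - ((-7 + J²) + 5*O) = 3 - (-7 + J² + 5*O) = 3 + (7 - J² - 5*O) = 10 - J² - 5*O)
19726/(-46202) + F(-33)/k(209, 127) = 19726/(-46202) + (450 + 5*(-33))/(10 - 1*127² - 5*209) = 19726*(-1/46202) + (450 - 165)/(10 - 1*16129 - 1045) = -9863/23101 + 285/(10 - 16129 - 1045) = -9863/23101 + 285/(-17164) = -9863/23101 + 285*(-1/17164) = -9863/23101 - 285/17164 = -175872317/396505564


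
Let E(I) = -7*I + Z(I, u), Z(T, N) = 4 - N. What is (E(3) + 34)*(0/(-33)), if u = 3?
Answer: 0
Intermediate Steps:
E(I) = 1 - 7*I (E(I) = -7*I + (4 - 1*3) = -7*I + (4 - 3) = -7*I + 1 = 1 - 7*I)
(E(3) + 34)*(0/(-33)) = ((1 - 7*3) + 34)*(0/(-33)) = ((1 - 21) + 34)*(0*(-1/33)) = (-20 + 34)*0 = 14*0 = 0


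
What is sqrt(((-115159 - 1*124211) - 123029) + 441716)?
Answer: 3*sqrt(8813) ≈ 281.63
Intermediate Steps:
sqrt(((-115159 - 1*124211) - 123029) + 441716) = sqrt(((-115159 - 124211) - 123029) + 441716) = sqrt((-239370 - 123029) + 441716) = sqrt(-362399 + 441716) = sqrt(79317) = 3*sqrt(8813)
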